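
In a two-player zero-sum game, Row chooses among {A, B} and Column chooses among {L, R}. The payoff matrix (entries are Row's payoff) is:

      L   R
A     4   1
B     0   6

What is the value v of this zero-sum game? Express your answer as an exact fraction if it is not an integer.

Row minima: A → 1, B → 0; maximin = 1.
Column maxima: L → 4, R → 6; minimax = 4.
1 ≠ 4, so there is no saddle point; optimal play is mixed.
Let Row play A with probability p. Expected payoff against L: 4p + 0(1−p) = 4p; against R: 1p + 6(1−p) = −5p + 6.
Setting these equal: 4p = −5p + 6 ⇒ 9p = 6 ⇒ p = 2/3, and the value is (4)·(2/3) = 8/3.
For Column: with q = P(L), equating A's and B's payoffs gives 3q + 1 = −6q + 6 ⇒ q = 5/9.

8/3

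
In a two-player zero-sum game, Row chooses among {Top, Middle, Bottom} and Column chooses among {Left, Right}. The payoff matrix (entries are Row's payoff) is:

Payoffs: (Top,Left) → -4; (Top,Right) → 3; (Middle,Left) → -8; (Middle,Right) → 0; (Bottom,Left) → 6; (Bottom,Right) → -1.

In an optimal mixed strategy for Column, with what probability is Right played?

5/7

Row minima: Top → -4, Middle → -8, Bottom → -1; maximin = -1.
Column maxima: Left → 6, Right → 3; minimax = 3.
-1 ≠ 3, so there is no saddle point; optimal play is mixed.
Middle is strictly dominated by Top, so Row never plays it.
On the remaining 2×2 (Top, Bottom vs Left, Right):
Let Row play Top with probability p. Expected payoff against Left: (-4)p + 6(1−p) = −10p + 6; against Right: 3p + (-1)(1−p) = 4p − 1.
Setting these equal: −10p + 6 = 4p − 1 ⇒ −14p = -7 ⇒ p = 1/2, and the value is (-10)·(1/2) + 6 = 1.
For Column: with q = P(Left), equating Top's and Bottom's payoffs gives −7q + 3 = 7q − 1 ⇒ q = 2/7.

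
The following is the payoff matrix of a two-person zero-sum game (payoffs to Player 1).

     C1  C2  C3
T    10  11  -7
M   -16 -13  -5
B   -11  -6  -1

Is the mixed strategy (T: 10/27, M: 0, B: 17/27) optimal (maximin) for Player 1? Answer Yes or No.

Yes

Against C1 this mix gives (10/27)·10 + (17/27)·(-11) = -29/9.
Against C2 this mix gives (10/27)·11 + (17/27)·(-6) = 8/27.
Against C3 this mix gives (10/27)·(-7) + (17/27)·(-1) = -29/9.
All of Player 2's active replies (C1, C3) yield -29/9, and no column does worse for Player 1. The mix makes Player 2 indifferent and guarantees -29/9, so it is optimal.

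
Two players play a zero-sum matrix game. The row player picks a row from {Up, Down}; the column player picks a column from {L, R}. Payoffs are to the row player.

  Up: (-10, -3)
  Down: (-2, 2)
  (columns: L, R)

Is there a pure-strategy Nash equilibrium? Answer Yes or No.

Row minima: Up → -10, Down → -2; maximin = -2.
Column maxima: L → -2, R → 2; minimax = -2.
maximin = minimax = -2, so a saddle point exists.

Yes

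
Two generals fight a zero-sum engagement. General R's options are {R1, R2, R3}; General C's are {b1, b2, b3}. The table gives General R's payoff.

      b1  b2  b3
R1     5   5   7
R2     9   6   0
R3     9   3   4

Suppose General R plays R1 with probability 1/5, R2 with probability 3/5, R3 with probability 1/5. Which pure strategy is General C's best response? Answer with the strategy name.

If General C plays b1, General R's expected payoff is (1/5)·5 + (3/5)·9 + (1/5)·9 = 41/5.
If General C plays b2, General R's expected payoff is (1/5)·5 + (3/5)·6 + (1/5)·3 = 26/5.
If General C plays b3, General R's expected payoff is (1/5)·7 + (3/5)·0 + (1/5)·4 = 11/5.
General C minimizes General R's payoff; the smallest is 11/5, so the best response is b3.

b3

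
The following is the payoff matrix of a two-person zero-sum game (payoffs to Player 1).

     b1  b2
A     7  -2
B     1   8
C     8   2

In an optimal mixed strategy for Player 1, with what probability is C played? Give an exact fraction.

7/13

Row minima: A → -2, B → 1, C → 2; maximin = 2.
Column maxima: b1 → 8, b2 → 8; minimax = 8.
2 ≠ 8, so there is no saddle point; optimal play is mixed.
A is strictly dominated by C, so Player 1 never plays it.
On the remaining 2×2 (B, C vs b1, b2):
Let Player 1 play B with probability p. Expected payoff against b1: 1p + 8(1−p) = −7p + 8; against b2: 8p + 2(1−p) = 6p + 2.
Setting these equal: −7p + 8 = 6p + 2 ⇒ −13p = -6 ⇒ p = 6/13, and the value is (-7)·(6/13) + 8 = 62/13.
For Player 2: with q = P(b1), equating B's and C's payoffs gives −7q + 8 = 6q + 2 ⇒ q = 6/13.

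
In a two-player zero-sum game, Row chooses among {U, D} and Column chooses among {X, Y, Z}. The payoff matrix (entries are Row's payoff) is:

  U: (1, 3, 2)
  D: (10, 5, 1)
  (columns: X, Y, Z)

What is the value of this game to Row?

Row minima: U → 1, D → 1; maximin = 1.
Column maxima: X → 10, Y → 5, Z → 2; minimax = 2.
1 ≠ 2, so there is no saddle point; optimal play is mixed.
Y is strictly dominated by Z (it gives Row strictly more in every row), so Column never plays it.
On the remaining 2×2 (U, D vs X, Z):
Let Row play U with probability p. Expected payoff against X: 1p + 10(1−p) = −9p + 10; against Z: 2p + 1(1−p) = p + 1.
Setting these equal: −9p + 10 = p + 1 ⇒ −10p = -9 ⇒ p = 9/10, and the value is (-9)·(9/10) + 10 = 19/10.
For Column: with q = P(X), equating U's and D's payoffs gives −q + 2 = 9q + 1 ⇒ q = 1/10.

19/10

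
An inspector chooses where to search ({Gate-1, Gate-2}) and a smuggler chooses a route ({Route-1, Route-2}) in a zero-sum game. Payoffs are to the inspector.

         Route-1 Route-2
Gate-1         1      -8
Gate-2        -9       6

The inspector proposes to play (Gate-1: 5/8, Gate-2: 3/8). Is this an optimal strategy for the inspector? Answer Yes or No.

Against Route-1 this mix gives (5/8)·1 + (3/8)·(-9) = -11/4.
Against Route-2 this mix gives (5/8)·(-8) + (3/8)·6 = -11/4.
All of the smuggler's active replies (Route-1, Route-2) yield -11/4, and no column does worse for the inspector. The mix makes the smuggler indifferent and guarantees -11/4, so it is optimal.

Yes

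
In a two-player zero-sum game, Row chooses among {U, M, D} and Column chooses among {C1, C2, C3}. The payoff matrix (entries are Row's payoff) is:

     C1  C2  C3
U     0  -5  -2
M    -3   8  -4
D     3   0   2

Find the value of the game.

8/7

Row minima: U → -5, M → -4, D → 0; maximin = 0.
Column maxima: C1 → 3, C2 → 8, C3 → 2; minimax = 2.
0 ≠ 2, so there is no saddle point; optimal play is mixed.
U is strictly dominated by D, so Row never plays it.
C1 is strictly dominated by C3 (it gives Row strictly more in every row), so Column never plays it.
On the remaining 2×2 (M, D vs C2, C3):
Let Row play M with probability p. Expected payoff against C2: 8p + 0(1−p) = 8p; against C3: (-4)p + 2(1−p) = −6p + 2.
Setting these equal: 8p = −6p + 2 ⇒ 14p = 2 ⇒ p = 1/7, and the value is (8)·(1/7) = 8/7.
For Column: with q = P(C2), equating M's and D's payoffs gives 12q − 4 = −2q + 2 ⇒ q = 3/7.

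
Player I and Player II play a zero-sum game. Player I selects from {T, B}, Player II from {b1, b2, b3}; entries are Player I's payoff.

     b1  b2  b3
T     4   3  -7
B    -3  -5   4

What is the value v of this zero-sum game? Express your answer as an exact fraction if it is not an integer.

-23/19

Row minima: T → -7, B → -5; maximin = -5.
Column maxima: b1 → 4, b2 → 3, b3 → 4; minimax = 3.
-5 ≠ 3, so there is no saddle point; optimal play is mixed.
b1 is strictly dominated by b2 (it gives Player I strictly more in every row), so Player II never plays it.
On the remaining 2×2 (T, B vs b2, b3):
Let Player I play T with probability p. Expected payoff against b2: 3p + (-5)(1−p) = 8p − 5; against b3: (-7)p + 4(1−p) = −11p + 4.
Setting these equal: 8p − 5 = −11p + 4 ⇒ 19p = 9 ⇒ p = 9/19, and the value is (8)·(9/19) − 5 = -23/19.
For Player II: with q = P(b2), equating T's and B's payoffs gives 10q − 7 = −9q + 4 ⇒ q = 11/19.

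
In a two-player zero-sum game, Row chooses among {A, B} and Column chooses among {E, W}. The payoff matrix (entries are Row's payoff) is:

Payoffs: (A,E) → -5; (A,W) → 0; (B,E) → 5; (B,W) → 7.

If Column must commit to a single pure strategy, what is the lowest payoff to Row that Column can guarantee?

Column maxima: E → 5, W → 7.
The smallest of these is 5.

5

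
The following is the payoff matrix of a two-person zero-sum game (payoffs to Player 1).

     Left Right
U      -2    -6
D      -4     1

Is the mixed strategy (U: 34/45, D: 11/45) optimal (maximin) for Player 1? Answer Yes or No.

Against Left this mix gives (34/45)·(-2) + (11/45)·(-4) = -112/45.
Against Right this mix gives (34/45)·(-6) + (11/45)·1 = -193/45.
Player 2 will play Right, holding Player 1 to -193/45. Shifting weight toward the row that does better against Right would raise this floor (the equalizing mix achieves -26/9 against both Right and Left), so the proposed strategy is not optimal.

No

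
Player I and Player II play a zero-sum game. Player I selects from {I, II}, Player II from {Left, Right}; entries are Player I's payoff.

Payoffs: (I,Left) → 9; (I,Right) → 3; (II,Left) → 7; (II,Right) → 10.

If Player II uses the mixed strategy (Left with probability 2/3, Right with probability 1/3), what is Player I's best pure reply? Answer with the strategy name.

II

Expected payoff of I: (2/3)·9 + (1/3)·3 = 7.
Expected payoff of II: (2/3)·7 + (1/3)·10 = 8.
The largest is 8, so Player I's best response is II.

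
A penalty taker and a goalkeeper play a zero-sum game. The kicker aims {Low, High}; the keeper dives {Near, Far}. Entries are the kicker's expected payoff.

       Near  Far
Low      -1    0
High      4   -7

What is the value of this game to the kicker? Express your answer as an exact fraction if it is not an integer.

-7/12

Row minima: Low → -1, High → -7; maximin = -1.
Column maxima: Near → 4, Far → 0; minimax = 0.
-1 ≠ 0, so there is no saddle point; optimal play is mixed.
Let the kicker play Low with probability p. Expected payoff against Near: (-1)p + 4(1−p) = −5p + 4; against Far: 0p + (-7)(1−p) = 7p − 7.
Setting these equal: −5p + 4 = 7p − 7 ⇒ −12p = -11 ⇒ p = 11/12, and the value is (-5)·(11/12) + 4 = -7/12.
For the keeper: with q = P(Near), equating Low's and High's payoffs gives −q = 11q − 7 ⇒ q = 7/12.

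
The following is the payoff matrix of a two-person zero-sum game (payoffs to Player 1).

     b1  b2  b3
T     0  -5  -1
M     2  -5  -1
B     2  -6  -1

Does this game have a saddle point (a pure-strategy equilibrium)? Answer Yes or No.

Row minima: T → -5, M → -5, B → -6; maximin = -5.
Column maxima: b1 → 2, b2 → -5, b3 → -1; minimax = -5.
maximin = minimax = -5, so a saddle point exists.

Yes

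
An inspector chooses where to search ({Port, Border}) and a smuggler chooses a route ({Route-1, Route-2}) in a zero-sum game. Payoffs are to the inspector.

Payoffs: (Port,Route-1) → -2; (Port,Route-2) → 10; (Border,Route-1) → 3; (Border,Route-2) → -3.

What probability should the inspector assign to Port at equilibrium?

1/3

Row minima: Port → -2, Border → -3; maximin = -2.
Column maxima: Route-1 → 3, Route-2 → 10; minimax = 3.
-2 ≠ 3, so there is no saddle point; optimal play is mixed.
Let the inspector play Port with probability p. Expected payoff against Route-1: (-2)p + 3(1−p) = −5p + 3; against Route-2: 10p + (-3)(1−p) = 13p − 3.
Setting these equal: −5p + 3 = 13p − 3 ⇒ −18p = -6 ⇒ p = 1/3, and the value is (-5)·(1/3) + 3 = 4/3.
For the smuggler: with q = P(Route-1), equating Port's and Border's payoffs gives −12q + 10 = 6q − 3 ⇒ q = 13/18.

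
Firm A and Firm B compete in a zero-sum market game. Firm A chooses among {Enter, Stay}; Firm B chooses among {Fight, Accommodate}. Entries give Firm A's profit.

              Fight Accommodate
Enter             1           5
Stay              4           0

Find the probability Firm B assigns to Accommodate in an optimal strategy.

3/8

Row minima: Enter → 1, Stay → 0; maximin = 1.
Column maxima: Fight → 4, Accommodate → 5; minimax = 4.
1 ≠ 4, so there is no saddle point; optimal play is mixed.
Let Firm A play Enter with probability p. Expected payoff against Fight: 1p + 4(1−p) = −3p + 4; against Accommodate: 5p + 0(1−p) = 5p.
Setting these equal: −3p + 4 = 5p ⇒ −8p = -4 ⇒ p = 1/2, and the value is (-3)·(1/2) + 4 = 5/2.
For Firm B: with q = P(Fight), equating Enter's and Stay's payoffs gives −4q + 5 = 4q ⇒ q = 5/8.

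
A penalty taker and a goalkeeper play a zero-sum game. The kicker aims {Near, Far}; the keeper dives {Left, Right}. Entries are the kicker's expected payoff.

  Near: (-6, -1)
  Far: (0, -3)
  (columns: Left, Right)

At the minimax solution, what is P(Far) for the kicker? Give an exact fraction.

5/8

Row minima: Near → -6, Far → -3; maximin = -3.
Column maxima: Left → 0, Right → -1; minimax = -1.
-3 ≠ -1, so there is no saddle point; optimal play is mixed.
Let the kicker play Near with probability p. Expected payoff against Left: (-6)p + 0(1−p) = −6p; against Right: (-1)p + (-3)(1−p) = 2p − 3.
Setting these equal: −6p = 2p − 3 ⇒ −8p = -3 ⇒ p = 3/8, and the value is (-6)·(3/8) = -9/4.
For the keeper: with q = P(Left), equating Near's and Far's payoffs gives −5q − 1 = 3q − 3 ⇒ q = 1/4.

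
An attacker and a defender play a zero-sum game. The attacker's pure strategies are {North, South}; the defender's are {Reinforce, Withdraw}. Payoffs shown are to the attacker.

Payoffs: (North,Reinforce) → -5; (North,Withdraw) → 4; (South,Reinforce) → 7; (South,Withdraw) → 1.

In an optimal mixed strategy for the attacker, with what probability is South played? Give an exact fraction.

3/5

Row minima: North → -5, South → 1; maximin = 1.
Column maxima: Reinforce → 7, Withdraw → 4; minimax = 4.
1 ≠ 4, so there is no saddle point; optimal play is mixed.
Let the attacker play North with probability p. Expected payoff against Reinforce: (-5)p + 7(1−p) = −12p + 7; against Withdraw: 4p + 1(1−p) = 3p + 1.
Setting these equal: −12p + 7 = 3p + 1 ⇒ −15p = -6 ⇒ p = 2/5, and the value is (-12)·(2/5) + 7 = 11/5.
For the defender: with q = P(Reinforce), equating North's and South's payoffs gives −9q + 4 = 6q + 1 ⇒ q = 1/5.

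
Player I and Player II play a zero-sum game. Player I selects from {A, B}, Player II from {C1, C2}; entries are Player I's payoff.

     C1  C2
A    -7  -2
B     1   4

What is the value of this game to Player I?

Row minima: A → -7, B → 1; maximin = 1.
Column maxima: C1 → 1, C2 → 4; minimax = 1.
Since maximin = minimax = 1, there is a saddle point and the value is 1.

1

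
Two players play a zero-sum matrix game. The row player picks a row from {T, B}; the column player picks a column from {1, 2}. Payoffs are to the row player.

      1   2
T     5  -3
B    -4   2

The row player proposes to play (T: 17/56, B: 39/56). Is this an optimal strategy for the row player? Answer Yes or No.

No

Against 1 this mix gives (17/56)·5 + (39/56)·(-4) = -71/56.
Against 2 this mix gives (17/56)·(-3) + (39/56)·2 = 27/56.
The column player will play 1, holding the row player to -71/56. Shifting weight toward the row that does better against 1 would raise this floor (the equalizing mix achieves -1/7 against both 1 and 2), so the proposed strategy is not optimal.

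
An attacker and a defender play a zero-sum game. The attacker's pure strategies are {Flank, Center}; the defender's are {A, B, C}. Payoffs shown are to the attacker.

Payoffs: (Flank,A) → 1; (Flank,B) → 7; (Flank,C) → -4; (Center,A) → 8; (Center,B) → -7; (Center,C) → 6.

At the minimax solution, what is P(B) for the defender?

Row minima: Flank → -4, Center → -7; maximin = -4.
Column maxima: A → 8, B → 7, C → 6; minimax = 6.
-4 ≠ 6, so there is no saddle point; optimal play is mixed.
A is strictly dominated by C (it gives the attacker strictly more in every row), so the defender never plays it.
On the remaining 2×2 (Flank, Center vs B, C):
Let the attacker play Flank with probability p. Expected payoff against B: 7p + (-7)(1−p) = 14p − 7; against C: (-4)p + 6(1−p) = −10p + 6.
Setting these equal: 14p − 7 = −10p + 6 ⇒ 24p = 13 ⇒ p = 13/24, and the value is (14)·(13/24) − 7 = 7/12.
For the defender: with q = P(B), equating Flank's and Center's payoffs gives 11q − 4 = −13q + 6 ⇒ q = 5/12.

5/12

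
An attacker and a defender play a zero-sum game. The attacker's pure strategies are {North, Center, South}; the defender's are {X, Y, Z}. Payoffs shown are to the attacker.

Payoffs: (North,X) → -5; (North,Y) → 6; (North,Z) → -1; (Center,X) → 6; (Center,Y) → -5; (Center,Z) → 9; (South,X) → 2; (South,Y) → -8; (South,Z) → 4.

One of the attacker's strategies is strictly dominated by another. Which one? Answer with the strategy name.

South

Center gives a strictly higher payoff than South against every column: 6 > 2, -5 > -8, 9 > 4.
So South is strictly dominated and the attacker never plays it.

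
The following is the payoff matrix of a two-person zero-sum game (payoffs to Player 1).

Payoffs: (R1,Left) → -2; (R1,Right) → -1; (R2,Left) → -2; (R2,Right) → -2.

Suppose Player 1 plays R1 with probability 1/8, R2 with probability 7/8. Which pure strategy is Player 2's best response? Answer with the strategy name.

If Player 2 plays Left, Player 1's expected payoff is (1/8)·(-2) + (7/8)·(-2) = -2.
If Player 2 plays Right, Player 1's expected payoff is (1/8)·(-1) + (7/8)·(-2) = -15/8.
Player 2 minimizes Player 1's payoff; the smallest is -2, so the best response is Left.

Left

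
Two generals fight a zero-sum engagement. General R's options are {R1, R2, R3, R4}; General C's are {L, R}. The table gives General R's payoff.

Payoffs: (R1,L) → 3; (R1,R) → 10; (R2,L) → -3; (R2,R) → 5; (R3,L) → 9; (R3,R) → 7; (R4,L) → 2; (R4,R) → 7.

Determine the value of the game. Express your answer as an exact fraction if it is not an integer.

Row minima: R1 → 3, R2 → -3, R3 → 7, R4 → 2; maximin = 7.
Column maxima: L → 9, R → 10; minimax = 9.
7 ≠ 9, so there is no saddle point; optimal play is mixed.
R2 is strictly dominated by R1, so General R never plays it.
R4 is strictly dominated by R1, so General R never plays it.
On the remaining 2×2 (R1, R3 vs L, R):
Let General R play R1 with probability p. Expected payoff against L: 3p + 9(1−p) = −6p + 9; against R: 10p + 7(1−p) = 3p + 7.
Setting these equal: −6p + 9 = 3p + 7 ⇒ −9p = -2 ⇒ p = 2/9, and the value is (-6)·(2/9) + 9 = 23/3.
For General C: with q = P(L), equating R1's and R3's payoffs gives −7q + 10 = 2q + 7 ⇒ q = 1/3.

23/3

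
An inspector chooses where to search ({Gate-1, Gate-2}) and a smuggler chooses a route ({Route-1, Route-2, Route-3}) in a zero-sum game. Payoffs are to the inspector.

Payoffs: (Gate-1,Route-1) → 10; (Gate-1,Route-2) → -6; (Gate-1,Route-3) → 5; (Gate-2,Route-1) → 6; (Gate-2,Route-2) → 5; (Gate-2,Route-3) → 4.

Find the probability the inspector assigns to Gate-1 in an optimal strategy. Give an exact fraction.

Row minima: Gate-1 → -6, Gate-2 → 4; maximin = 4.
Column maxima: Route-1 → 10, Route-2 → 5, Route-3 → 5; minimax = 5.
4 ≠ 5, so there is no saddle point; optimal play is mixed.
Route-1 is strictly dominated by Route-2 (it gives the inspector strictly more in every row), so the smuggler never plays it.
On the remaining 2×2 (Gate-1, Gate-2 vs Route-2, Route-3):
Let the inspector play Gate-1 with probability p. Expected payoff against Route-2: (-6)p + 5(1−p) = −11p + 5; against Route-3: 5p + 4(1−p) = p + 4.
Setting these equal: −11p + 5 = p + 4 ⇒ −12p = -1 ⇒ p = 1/12, and the value is (-11)·(1/12) + 5 = 49/12.
For the smuggler: with q = P(Route-2), equating Gate-1's and Gate-2's payoffs gives −11q + 5 = q + 4 ⇒ q = 1/12.

1/12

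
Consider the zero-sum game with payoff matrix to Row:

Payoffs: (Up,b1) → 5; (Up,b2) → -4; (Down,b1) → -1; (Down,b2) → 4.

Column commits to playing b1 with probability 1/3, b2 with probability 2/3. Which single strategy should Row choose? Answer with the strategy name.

Expected payoff of Up: (1/3)·5 + (2/3)·(-4) = -1.
Expected payoff of Down: (1/3)·(-1) + (2/3)·4 = 7/3.
The largest is 7/3, so Row's best response is Down.

Down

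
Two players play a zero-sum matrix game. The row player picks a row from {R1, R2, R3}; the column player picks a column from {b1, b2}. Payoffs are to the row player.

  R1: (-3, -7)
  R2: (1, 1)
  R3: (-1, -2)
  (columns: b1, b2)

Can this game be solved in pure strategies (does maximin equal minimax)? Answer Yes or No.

Yes

Row minima: R1 → -7, R2 → 1, R3 → -2; maximin = 1.
Column maxima: b1 → 1, b2 → 1; minimax = 1.
maximin = minimax = 1, so a saddle point exists.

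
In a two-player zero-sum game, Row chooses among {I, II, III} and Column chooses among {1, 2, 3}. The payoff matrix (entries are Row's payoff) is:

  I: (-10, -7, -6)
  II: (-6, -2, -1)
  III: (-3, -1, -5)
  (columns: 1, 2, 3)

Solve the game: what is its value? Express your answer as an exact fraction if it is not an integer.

Row minima: I → -10, II → -6, III → -5; maximin = -5.
Column maxima: 1 → -3, 2 → -1, 3 → -1; minimax = -3.
-5 ≠ -3, so there is no saddle point; optimal play is mixed.
I is strictly dominated by II, so Row never plays it.
2 is strictly dominated by 1 (it gives Row strictly more in every row), so Column never plays it.
On the remaining 2×2 (II, III vs 1, 3):
Let Row play II with probability p. Expected payoff against 1: (-6)p + (-3)(1−p) = −3p − 3; against 3: (-1)p + (-5)(1−p) = 4p − 5.
Setting these equal: −3p − 3 = 4p − 5 ⇒ −7p = -2 ⇒ p = 2/7, and the value is (-3)·(2/7) − 3 = -27/7.
For Column: with q = P(1), equating II's and III's payoffs gives −5q − 1 = 2q − 5 ⇒ q = 4/7.

-27/7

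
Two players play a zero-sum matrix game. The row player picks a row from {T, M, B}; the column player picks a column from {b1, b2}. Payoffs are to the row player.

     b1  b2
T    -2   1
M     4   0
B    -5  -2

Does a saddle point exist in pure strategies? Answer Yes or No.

Row minima: T → -2, M → 0, B → -5; maximin = 0.
Column maxima: b1 → 4, b2 → 1; minimax = 1.
0 ≠ 1, so no pure-strategy equilibrium exists.

No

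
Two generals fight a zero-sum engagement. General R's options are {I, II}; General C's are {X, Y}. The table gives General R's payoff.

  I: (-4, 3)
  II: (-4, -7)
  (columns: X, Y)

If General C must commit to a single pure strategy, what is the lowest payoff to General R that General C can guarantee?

Column maxima: X → -4, Y → 3.
The smallest of these is -4.

-4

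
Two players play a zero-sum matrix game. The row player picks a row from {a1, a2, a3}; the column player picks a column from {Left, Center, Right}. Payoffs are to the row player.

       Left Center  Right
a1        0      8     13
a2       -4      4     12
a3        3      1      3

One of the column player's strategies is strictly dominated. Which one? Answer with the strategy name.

Center holds the row player's payoff strictly below Right in every row: 8 < 13, 4 < 12, 1 < 3.
So Right is strictly dominated for the column player.

Right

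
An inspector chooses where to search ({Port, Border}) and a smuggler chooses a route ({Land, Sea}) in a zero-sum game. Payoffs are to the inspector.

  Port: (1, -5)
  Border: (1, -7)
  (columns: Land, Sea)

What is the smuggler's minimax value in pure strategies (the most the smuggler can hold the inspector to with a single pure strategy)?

Column maxima: Land → 1, Sea → -5.
The smallest of these is -5.

-5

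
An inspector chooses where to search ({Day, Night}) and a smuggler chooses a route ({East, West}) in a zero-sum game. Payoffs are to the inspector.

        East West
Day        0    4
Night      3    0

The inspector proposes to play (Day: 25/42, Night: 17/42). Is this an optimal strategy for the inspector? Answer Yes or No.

Against East this mix gives (25/42)·0 + (17/42)·3 = 17/14.
Against West this mix gives (25/42)·4 + (17/42)·0 = 50/21.
The smuggler will play East, holding the inspector to 17/14. Shifting weight toward the row that does better against East would raise this floor (the equalizing mix achieves 12/7 against both East and West), so the proposed strategy is not optimal.

No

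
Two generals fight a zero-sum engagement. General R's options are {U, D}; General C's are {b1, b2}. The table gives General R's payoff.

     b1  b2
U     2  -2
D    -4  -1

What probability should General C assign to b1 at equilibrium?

Row minima: U → -2, D → -4; maximin = -2.
Column maxima: b1 → 2, b2 → -1; minimax = -1.
-2 ≠ -1, so there is no saddle point; optimal play is mixed.
Let General R play U with probability p. Expected payoff against b1: 2p + (-4)(1−p) = 6p − 4; against b2: (-2)p + (-1)(1−p) = −p − 1.
Setting these equal: 6p − 4 = −p − 1 ⇒ 7p = 3 ⇒ p = 3/7, and the value is (6)·(3/7) − 4 = -10/7.
For General C: with q = P(b1), equating U's and D's payoffs gives 4q − 2 = −3q − 1 ⇒ q = 1/7.

1/7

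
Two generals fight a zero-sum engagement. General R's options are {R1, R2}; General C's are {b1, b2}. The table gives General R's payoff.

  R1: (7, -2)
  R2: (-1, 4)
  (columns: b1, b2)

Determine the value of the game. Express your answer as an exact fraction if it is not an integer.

13/7

Row minima: R1 → -2, R2 → -1; maximin = -1.
Column maxima: b1 → 7, b2 → 4; minimax = 4.
-1 ≠ 4, so there is no saddle point; optimal play is mixed.
Let General R play R1 with probability p. Expected payoff against b1: 7p + (-1)(1−p) = 8p − 1; against b2: (-2)p + 4(1−p) = −6p + 4.
Setting these equal: 8p − 1 = −6p + 4 ⇒ 14p = 5 ⇒ p = 5/14, and the value is (8)·(5/14) − 1 = 13/7.
For General C: with q = P(b1), equating R1's and R2's payoffs gives 9q − 2 = −5q + 4 ⇒ q = 3/7.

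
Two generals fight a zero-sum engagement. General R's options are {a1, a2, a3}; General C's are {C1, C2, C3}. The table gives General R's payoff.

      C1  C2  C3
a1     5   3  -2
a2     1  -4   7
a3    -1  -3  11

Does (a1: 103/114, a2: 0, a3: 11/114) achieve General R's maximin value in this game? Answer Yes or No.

No

Against C1 this mix gives (103/114)·5 + (11/114)·(-1) = 84/19.
Against C2 this mix gives (103/114)·3 + (11/114)·(-3) = 46/19.
Against C3 this mix gives (103/114)·(-2) + (11/114)·11 = -85/114.
General C will play C3, holding General R to -85/114. Shifting weight toward the row that does better against C3 would raise this floor (the equalizing mix achieves 27/19 against both C3 and C2), so the proposed strategy is not optimal.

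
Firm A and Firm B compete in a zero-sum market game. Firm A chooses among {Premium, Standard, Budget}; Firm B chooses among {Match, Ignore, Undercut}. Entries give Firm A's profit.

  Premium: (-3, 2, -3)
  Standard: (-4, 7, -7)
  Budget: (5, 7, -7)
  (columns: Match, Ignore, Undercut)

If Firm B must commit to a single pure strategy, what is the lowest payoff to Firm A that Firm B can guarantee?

Column maxima: Match → 5, Ignore → 7, Undercut → -3.
The smallest of these is -3.

-3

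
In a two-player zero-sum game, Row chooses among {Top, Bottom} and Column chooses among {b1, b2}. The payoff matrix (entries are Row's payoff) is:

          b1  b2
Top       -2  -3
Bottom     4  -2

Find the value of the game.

-2

Row minima: Top → -3, Bottom → -2; maximin = -2.
Column maxima: b1 → 4, b2 → -2; minimax = -2.
Since maximin = minimax = -2, there is a saddle point and the value is -2.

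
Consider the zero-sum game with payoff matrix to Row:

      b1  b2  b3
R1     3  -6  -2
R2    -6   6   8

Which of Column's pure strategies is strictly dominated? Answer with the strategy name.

b2 holds Row's payoff strictly below b3 in every row: -6 < -2, 6 < 8.
So b3 is strictly dominated for Column.

b3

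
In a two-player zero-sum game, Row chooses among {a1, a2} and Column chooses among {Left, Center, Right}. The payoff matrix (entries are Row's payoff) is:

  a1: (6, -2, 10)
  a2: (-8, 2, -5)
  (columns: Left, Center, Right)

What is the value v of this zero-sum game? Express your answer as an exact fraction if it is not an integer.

-2/9

Row minima: a1 → -2, a2 → -8; maximin = -2.
Column maxima: Left → 6, Center → 2, Right → 10; minimax = 2.
-2 ≠ 2, so there is no saddle point; optimal play is mixed.
Right is strictly dominated by Left (it gives Row strictly more in every row), so Column never plays it.
On the remaining 2×2 (a1, a2 vs Left, Center):
Let Row play a1 with probability p. Expected payoff against Left: 6p + (-8)(1−p) = 14p − 8; against Center: (-2)p + 2(1−p) = −4p + 2.
Setting these equal: 14p − 8 = −4p + 2 ⇒ 18p = 10 ⇒ p = 5/9, and the value is (14)·(5/9) − 8 = -2/9.
For Column: with q = P(Left), equating a1's and a2's payoffs gives 8q − 2 = −10q + 2 ⇒ q = 2/9.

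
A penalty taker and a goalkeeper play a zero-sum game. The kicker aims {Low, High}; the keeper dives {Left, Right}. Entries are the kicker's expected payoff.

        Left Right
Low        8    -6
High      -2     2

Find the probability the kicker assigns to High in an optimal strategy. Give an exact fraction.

7/9

Row minima: Low → -6, High → -2; maximin = -2.
Column maxima: Left → 8, Right → 2; minimax = 2.
-2 ≠ 2, so there is no saddle point; optimal play is mixed.
Let the kicker play Low with probability p. Expected payoff against Left: 8p + (-2)(1−p) = 10p − 2; against Right: (-6)p + 2(1−p) = −8p + 2.
Setting these equal: 10p − 2 = −8p + 2 ⇒ 18p = 4 ⇒ p = 2/9, and the value is (10)·(2/9) − 2 = 2/9.
For the keeper: with q = P(Left), equating Low's and High's payoffs gives 14q − 6 = −4q + 2 ⇒ q = 4/9.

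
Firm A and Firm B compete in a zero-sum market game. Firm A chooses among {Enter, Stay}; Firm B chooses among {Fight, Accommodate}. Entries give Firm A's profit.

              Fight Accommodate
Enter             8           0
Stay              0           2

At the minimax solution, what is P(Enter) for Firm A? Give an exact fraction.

1/5

Row minima: Enter → 0, Stay → 0; maximin = 0.
Column maxima: Fight → 8, Accommodate → 2; minimax = 2.
0 ≠ 2, so there is no saddle point; optimal play is mixed.
Let Firm A play Enter with probability p. Expected payoff against Fight: 8p + 0(1−p) = 8p; against Accommodate: 0p + 2(1−p) = −2p + 2.
Setting these equal: 8p = −2p + 2 ⇒ 10p = 2 ⇒ p = 1/5, and the value is (8)·(1/5) = 8/5.
For Firm B: with q = P(Fight), equating Enter's and Stay's payoffs gives 8q = −2q + 2 ⇒ q = 1/5.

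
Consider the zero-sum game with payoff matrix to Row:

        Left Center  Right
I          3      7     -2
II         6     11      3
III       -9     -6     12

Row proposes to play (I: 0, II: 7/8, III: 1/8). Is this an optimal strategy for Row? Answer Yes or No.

Against Left this mix gives (7/8)·6 + (1/8)·(-9) = 33/8.
Against Center this mix gives (7/8)·11 + (1/8)·(-6) = 71/8.
Against Right this mix gives (7/8)·3 + (1/8)·12 = 33/8.
All of Column's active replies (Left, Right) yield 33/8, and no column does worse for Row. The mix makes Column indifferent and guarantees 33/8, so it is optimal.

Yes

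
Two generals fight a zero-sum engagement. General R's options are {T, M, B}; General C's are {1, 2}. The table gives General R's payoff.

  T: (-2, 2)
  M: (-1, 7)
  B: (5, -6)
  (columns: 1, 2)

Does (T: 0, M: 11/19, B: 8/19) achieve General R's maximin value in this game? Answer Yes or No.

Against 1 this mix gives (11/19)·(-1) + (8/19)·5 = 29/19.
Against 2 this mix gives (11/19)·7 + (8/19)·(-6) = 29/19.
All of General C's active replies (1, 2) yield 29/19, and no column does worse for General R. The mix makes General C indifferent and guarantees 29/19, so it is optimal.

Yes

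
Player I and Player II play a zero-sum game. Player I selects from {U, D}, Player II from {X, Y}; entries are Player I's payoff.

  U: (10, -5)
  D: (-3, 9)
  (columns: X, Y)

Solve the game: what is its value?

25/9

Row minima: U → -5, D → -3; maximin = -3.
Column maxima: X → 10, Y → 9; minimax = 9.
-3 ≠ 9, so there is no saddle point; optimal play is mixed.
Let Player I play U with probability p. Expected payoff against X: 10p + (-3)(1−p) = 13p − 3; against Y: (-5)p + 9(1−p) = −14p + 9.
Setting these equal: 13p − 3 = −14p + 9 ⇒ 27p = 12 ⇒ p = 4/9, and the value is (13)·(4/9) − 3 = 25/9.
For Player II: with q = P(X), equating U's and D's payoffs gives 15q − 5 = −12q + 9 ⇒ q = 14/27.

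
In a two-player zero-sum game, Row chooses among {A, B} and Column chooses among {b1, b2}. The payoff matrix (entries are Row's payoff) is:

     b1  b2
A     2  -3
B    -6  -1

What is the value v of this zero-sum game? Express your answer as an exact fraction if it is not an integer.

-2

Row minima: A → -3, B → -6; maximin = -3.
Column maxima: b1 → 2, b2 → -1; minimax = -1.
-3 ≠ -1, so there is no saddle point; optimal play is mixed.
Let Row play A with probability p. Expected payoff against b1: 2p + (-6)(1−p) = 8p − 6; against b2: (-3)p + (-1)(1−p) = −2p − 1.
Setting these equal: 8p − 6 = −2p − 1 ⇒ 10p = 5 ⇒ p = 1/2, and the value is (8)·(1/2) − 6 = -2.
For Column: with q = P(b1), equating A's and B's payoffs gives 5q − 3 = −5q − 1 ⇒ q = 1/5.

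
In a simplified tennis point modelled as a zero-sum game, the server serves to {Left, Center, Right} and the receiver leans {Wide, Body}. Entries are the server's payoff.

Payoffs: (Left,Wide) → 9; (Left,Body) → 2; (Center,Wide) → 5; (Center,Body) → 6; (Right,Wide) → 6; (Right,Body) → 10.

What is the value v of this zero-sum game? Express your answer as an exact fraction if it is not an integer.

Row minima: Left → 2, Center → 5, Right → 6; maximin = 6.
Column maxima: Wide → 9, Body → 10; minimax = 9.
6 ≠ 9, so there is no saddle point; optimal play is mixed.
Center is strictly dominated by Right, so the server never plays it.
On the remaining 2×2 (Left, Right vs Wide, Body):
Let the server play Left with probability p. Expected payoff against Wide: 9p + 6(1−p) = 3p + 6; against Body: 2p + 10(1−p) = −8p + 10.
Setting these equal: 3p + 6 = −8p + 10 ⇒ 11p = 4 ⇒ p = 4/11, and the value is (3)·(4/11) + 6 = 78/11.
For the receiver: with q = P(Wide), equating Left's and Right's payoffs gives 7q + 2 = −4q + 10 ⇒ q = 8/11.

78/11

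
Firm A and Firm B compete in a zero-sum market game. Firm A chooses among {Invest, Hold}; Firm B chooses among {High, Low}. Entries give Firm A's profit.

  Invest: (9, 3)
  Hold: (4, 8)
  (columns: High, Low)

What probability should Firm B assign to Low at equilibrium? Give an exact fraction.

Row minima: Invest → 3, Hold → 4; maximin = 4.
Column maxima: High → 9, Low → 8; minimax = 8.
4 ≠ 8, so there is no saddle point; optimal play is mixed.
Let Firm A play Invest with probability p. Expected payoff against High: 9p + 4(1−p) = 5p + 4; against Low: 3p + 8(1−p) = −5p + 8.
Setting these equal: 5p + 4 = −5p + 8 ⇒ 10p = 4 ⇒ p = 2/5, and the value is (5)·(2/5) + 4 = 6.
For Firm B: with q = P(High), equating Invest's and Hold's payoffs gives 6q + 3 = −4q + 8 ⇒ q = 1/2.

1/2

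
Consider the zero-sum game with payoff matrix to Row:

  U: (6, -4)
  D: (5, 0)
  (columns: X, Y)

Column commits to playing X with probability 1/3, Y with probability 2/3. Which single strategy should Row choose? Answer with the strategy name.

D

Expected payoff of U: (1/3)·6 + (2/3)·(-4) = -2/3.
Expected payoff of D: (1/3)·5 + (2/3)·0 = 5/3.
The largest is 5/3, so Row's best response is D.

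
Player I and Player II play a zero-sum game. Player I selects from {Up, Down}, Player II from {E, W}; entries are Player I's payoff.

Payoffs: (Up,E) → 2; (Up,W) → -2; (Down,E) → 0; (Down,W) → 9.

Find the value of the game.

Row minima: Up → -2, Down → 0; maximin = 0.
Column maxima: E → 2, W → 9; minimax = 2.
0 ≠ 2, so there is no saddle point; optimal play is mixed.
Let Player I play Up with probability p. Expected payoff against E: 2p + 0(1−p) = 2p; against W: (-2)p + 9(1−p) = −11p + 9.
Setting these equal: 2p = −11p + 9 ⇒ 13p = 9 ⇒ p = 9/13, and the value is (2)·(9/13) = 18/13.
For Player II: with q = P(E), equating Up's and Down's payoffs gives 4q − 2 = −9q + 9 ⇒ q = 11/13.

18/13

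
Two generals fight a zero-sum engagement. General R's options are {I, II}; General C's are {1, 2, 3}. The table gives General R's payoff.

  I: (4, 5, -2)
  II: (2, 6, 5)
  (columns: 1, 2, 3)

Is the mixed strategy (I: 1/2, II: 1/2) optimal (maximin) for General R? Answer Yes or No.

Against 1 this mix gives (1/2)·4 + (1/2)·2 = 3.
Against 2 this mix gives (1/2)·5 + (1/2)·6 = 11/2.
Against 3 this mix gives (1/2)·(-2) + (1/2)·5 = 3/2.
General C will play 3, holding General R to 3/2. Shifting weight toward the row that does better against 3 would raise this floor (the equalizing mix achieves 8/3 against both 3 and 1), so the proposed strategy is not optimal.

No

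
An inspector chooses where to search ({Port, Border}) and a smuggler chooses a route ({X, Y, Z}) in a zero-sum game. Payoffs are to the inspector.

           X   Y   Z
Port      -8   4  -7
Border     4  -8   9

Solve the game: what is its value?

-2

Row minima: Port → -8, Border → -8; maximin = -8.
Column maxima: X → 4, Y → 4, Z → 9; minimax = 4.
-8 ≠ 4, so there is no saddle point; optimal play is mixed.
Z is strictly dominated by X (it gives the inspector strictly more in every row), so the smuggler never plays it.
On the remaining 2×2 (Port, Border vs X, Y):
Let the inspector play Port with probability p. Expected payoff against X: (-8)p + 4(1−p) = −12p + 4; against Y: 4p + (-8)(1−p) = 12p − 8.
Setting these equal: −12p + 4 = 12p − 8 ⇒ −24p = -12 ⇒ p = 1/2, and the value is (-12)·(1/2) + 4 = -2.
For the smuggler: with q = P(X), equating Port's and Border's payoffs gives −12q + 4 = 12q − 8 ⇒ q = 1/2.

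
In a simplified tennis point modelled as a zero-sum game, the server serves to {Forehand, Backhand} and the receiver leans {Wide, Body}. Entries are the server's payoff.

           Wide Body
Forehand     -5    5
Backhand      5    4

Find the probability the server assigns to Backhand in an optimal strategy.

10/11

Row minima: Forehand → -5, Backhand → 4; maximin = 4.
Column maxima: Wide → 5, Body → 5; minimax = 5.
4 ≠ 5, so there is no saddle point; optimal play is mixed.
Let the server play Forehand with probability p. Expected payoff against Wide: (-5)p + 5(1−p) = −10p + 5; against Body: 5p + 4(1−p) = p + 4.
Setting these equal: −10p + 5 = p + 4 ⇒ −11p = -1 ⇒ p = 1/11, and the value is (-10)·(1/11) + 5 = 45/11.
For the receiver: with q = P(Wide), equating Forehand's and Backhand's payoffs gives −10q + 5 = q + 4 ⇒ q = 1/11.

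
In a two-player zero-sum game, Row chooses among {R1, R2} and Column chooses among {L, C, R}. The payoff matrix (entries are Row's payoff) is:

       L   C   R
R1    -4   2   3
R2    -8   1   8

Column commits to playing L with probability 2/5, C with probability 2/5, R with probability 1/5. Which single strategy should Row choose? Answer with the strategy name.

Expected payoff of R1: (2/5)·(-4) + (2/5)·2 + (1/5)·3 = -1/5.
Expected payoff of R2: (2/5)·(-8) + (2/5)·1 + (1/5)·8 = -6/5.
The largest is -1/5, so Row's best response is R1.

R1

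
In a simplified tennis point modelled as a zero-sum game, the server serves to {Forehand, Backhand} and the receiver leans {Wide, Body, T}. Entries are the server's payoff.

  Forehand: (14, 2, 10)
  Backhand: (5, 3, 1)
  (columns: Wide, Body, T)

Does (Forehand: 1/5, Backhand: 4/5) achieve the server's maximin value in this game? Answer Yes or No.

Yes

Against Wide this mix gives (1/5)·14 + (4/5)·5 = 34/5.
Against Body this mix gives (1/5)·2 + (4/5)·3 = 14/5.
Against T this mix gives (1/5)·10 + (4/5)·1 = 14/5.
All of the receiver's active replies (Body, T) yield 14/5, and no column does worse for the server. The mix makes the receiver indifferent and guarantees 14/5, so it is optimal.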